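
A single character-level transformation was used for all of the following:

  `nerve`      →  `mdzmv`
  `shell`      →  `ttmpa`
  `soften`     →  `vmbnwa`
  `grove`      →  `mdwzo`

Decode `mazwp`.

The output letters match the input read backwards, each shifted +8: nerve reversed is evren. Two steps: reverse the string, then apply a Caesar shift of +8.
Decoding mazwp: shift back: m−8=e, a−8=s, z−8=r, w−8=o, p−8=h → esroh; then reverse → horse.

horse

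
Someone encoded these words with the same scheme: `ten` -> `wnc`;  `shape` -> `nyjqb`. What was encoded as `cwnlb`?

The output letters match the input read backwards, each shifted +9: ten reversed is net. The word is reversed, then every letter is shifted forward by 9.
Decoding cwnlb: shift back: c−9=t, w−9=n, n−9=e, l−9=c, b−9=s → tnecs; then reverse → scent.

scent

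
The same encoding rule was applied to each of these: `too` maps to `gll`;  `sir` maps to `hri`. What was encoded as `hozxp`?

Each pair mirrors across the alphabet (t↔g, o↔l, o↔l): positions sum to 25. This is the alphabet-reversal cipher (Atbash): a becomes z, b becomes y, etc.
Decoding hozxp: h↔s, o↔l, z↔a, x↔c, p↔k.

slack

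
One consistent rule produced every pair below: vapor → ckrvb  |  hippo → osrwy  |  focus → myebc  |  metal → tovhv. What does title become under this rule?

Shifts by position in vapor: pos 0: v→c (+7), pos 1: a→k (+10), pos 2: p→r (+2), pos 3: o→v (+7), pos 4: r→b (+10) — repeating every 3. It's a Vigenère-style cipher with numeric key [7,10,2]: position i shifts by key[i mod 3].
Applying it to title: t+7=a, i+10=s, t+2=v, l+7=s, e+10=o.

asvso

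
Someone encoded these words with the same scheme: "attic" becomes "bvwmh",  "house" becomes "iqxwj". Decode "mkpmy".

limit

In attic: a→b is +1, t→v is +2, t→w is +3, i→m is +4 — the shift increases by 1 each position. The shift increases by 1 at each position, starting from +1: 1, 2, 3, ….
Undoing it on mkpmy: m−1=l, k−2=i, p−3=m, m−4=i, y−5=t.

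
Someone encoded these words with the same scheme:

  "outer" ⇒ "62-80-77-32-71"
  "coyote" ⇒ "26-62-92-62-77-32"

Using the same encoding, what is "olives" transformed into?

62-53-44-83-32-74

With a=1..z=26, the number is 3·pos + 17.
For olives: o=15→62, l=12→53, i=9→44, v=22→83, e=5→32, s=19→74.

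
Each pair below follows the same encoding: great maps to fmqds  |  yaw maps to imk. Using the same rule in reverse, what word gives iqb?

The output letters match the input read backwards, each shifted +12: great reversed is taerg. The word is reversed, then every letter is shifted forward by 12.
Reversing it on iqb: shift back: i−12=w, q−12=e, b−12=p → wep; then reverse → pew.

pew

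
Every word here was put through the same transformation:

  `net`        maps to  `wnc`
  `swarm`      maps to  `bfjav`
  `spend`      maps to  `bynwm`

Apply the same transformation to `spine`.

byrwn

Every letter moves 9 places later in the alphabet, wrapping around z→a.
Applying it to spine: s+9=b, p+9=y, i+9=r, n+9=w, e+9=n.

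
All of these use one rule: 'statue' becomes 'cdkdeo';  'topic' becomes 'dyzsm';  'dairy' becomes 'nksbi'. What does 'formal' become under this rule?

Compare letters: s→c is +10, t→d is +10, a→k is +10 — a constant shift. Every letter moves 10 places later in the alphabet, wrapping around z→a.
Applying it to formal: f+10=p, o+10=y, r+10=b, m+10=w, a+10=k, l+10=v.

pybwkv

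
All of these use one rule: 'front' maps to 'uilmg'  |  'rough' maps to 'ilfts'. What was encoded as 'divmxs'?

Each pair mirrors across the alphabet (f↔u, r↔i, o↔l): positions sum to 25. This is the alphabet-reversal cipher (Atbash): a becomes z, b becomes y, etc.
Undoing it on divmxs: d↔w, i↔r, v↔e, m↔n, x↔c, s↔h.

wrench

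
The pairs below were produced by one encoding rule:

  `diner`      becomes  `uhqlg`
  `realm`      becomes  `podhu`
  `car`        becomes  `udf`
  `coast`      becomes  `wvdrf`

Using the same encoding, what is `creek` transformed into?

The output letters match the input read backwards, each shifted +3: diner reversed is renid. Two steps: reverse the string, then apply a Caesar shift of +3.
Applying it to creek: reverse → keerc; then shift: k+3=n, e+3=h, e+3=h, r+3=u, c+3=f.

nhhuf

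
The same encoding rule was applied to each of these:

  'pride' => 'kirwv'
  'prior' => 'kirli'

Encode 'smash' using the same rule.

Each pair mirrors across the alphabet (p↔k, r↔i, i↔r): positions sum to 25. Each letter is replaced by its mirror in the alphabet: a↔z, b↔y, c↔x, and so on (the Atbash cipher).
Applying it to smash: s↔h, m↔n, a↔z, s↔h, h↔s.

hnzhs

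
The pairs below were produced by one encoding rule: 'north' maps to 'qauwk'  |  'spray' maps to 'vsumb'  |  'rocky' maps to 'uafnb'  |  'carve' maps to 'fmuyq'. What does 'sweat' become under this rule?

vzqmw

The shift depends on letter class: consonant n→q is +3, but vowel o→a is +12. Two shifts are in play — +12 for a/e/i/o/u, +3 for every other letter.
Applying it to sweat: s(cons)+3=v, w(cons)+3=z, e(vowel)+12=q, a(vowel)+12=m, t(cons)+3=w.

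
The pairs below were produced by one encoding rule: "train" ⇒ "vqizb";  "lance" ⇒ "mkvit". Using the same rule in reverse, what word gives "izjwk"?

The output letters match the input read backwards, each shifted +8: train reversed is niart. Two steps: reverse the string, then apply a Caesar shift of +8.
Reversing it on izjwk: shift back: i−8=a, z−8=r, j−8=b, w−8=o, k−8=c → arboc; then reverse → cobra.

cobra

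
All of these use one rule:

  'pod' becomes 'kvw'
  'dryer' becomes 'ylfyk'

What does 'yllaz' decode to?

The output letters match the input read backwards, each shifted +7: pod reversed is dop. The word is reversed, then every letter is shifted forward by 7.
Decoding yllaz: shift back: y−7=r, l−7=e, l−7=e, a−7=t, z−7=s → reets; then reverse → steer.

steer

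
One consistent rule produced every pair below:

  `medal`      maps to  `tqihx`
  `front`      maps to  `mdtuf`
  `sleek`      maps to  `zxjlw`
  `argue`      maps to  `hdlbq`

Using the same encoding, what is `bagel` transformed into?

Shifts by position in medal: pos 0: m→t (+7), pos 1: e→q (+12), pos 2: d→i (+5), pos 3: a→h (+7), pos 4: l→x (+12) — repeating every 3. A repeating key of period 3 is used — shifts +7, +12, +5 over and over.
Applying it to bagel: b+7=i, a+12=m, g+5=l, e+7=l, l+12=x.

imllx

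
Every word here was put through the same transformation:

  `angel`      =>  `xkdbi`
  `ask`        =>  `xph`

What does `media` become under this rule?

Compare letters: a→x is +23, n→k is +23, g→d is +23 — a constant shift. This is a Caesar cipher with shift 23.
On media: m+23=j, e+23=b, d+23=a, i+23=f, a+23=x.

jbafx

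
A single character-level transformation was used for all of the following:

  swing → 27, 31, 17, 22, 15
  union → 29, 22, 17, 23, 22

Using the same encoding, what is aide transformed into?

9, 17, 12, 13

s is letter #19 and maps to 27: an offset of 8. The number is (letter's place in the alphabet, a=1) + 8.
For aide: a=1→9, i=9→17, d=4→12, e=5→13.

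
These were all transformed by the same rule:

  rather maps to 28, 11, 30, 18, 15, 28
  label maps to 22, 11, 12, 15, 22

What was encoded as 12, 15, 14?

bed

r is letter #18 and maps to 28: an offset of 10. The number is (letter's place in the alphabet, a=1) + 10.
Decoding 12, 15, 14: 12→(12−10)÷1=2=b, 15→(15−10)÷1=5=e, 14→(14−10)÷1=4=d.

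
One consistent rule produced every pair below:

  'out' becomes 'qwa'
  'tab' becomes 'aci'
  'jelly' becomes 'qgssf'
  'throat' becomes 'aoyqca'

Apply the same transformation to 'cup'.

Vowels shift forward by 2 and consonants shift forward by 7.
Applying it to cup: c(cons)+7=j, u(vowel)+2=w, p(cons)+7=w.

jww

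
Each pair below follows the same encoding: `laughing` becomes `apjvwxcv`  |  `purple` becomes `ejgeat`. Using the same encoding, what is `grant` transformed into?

vgpci

Compare letters: l→a is +15, a→p is +15, u→j is +15 — a constant shift. Every letter moves 15 places later in the alphabet, wrapping around z→a.
On grant: g+15=v, r+15=g, a+15=p, n+15=c, t+15=i.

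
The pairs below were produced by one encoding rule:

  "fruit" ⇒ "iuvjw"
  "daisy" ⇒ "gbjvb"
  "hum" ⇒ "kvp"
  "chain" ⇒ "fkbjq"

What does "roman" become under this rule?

uppbq

Vowels shift forward by 1 and consonants shift forward by 3.
For roman: r(cons)+3=u, o(vowel)+1=p, m(cons)+3=p, a(vowel)+1=b, n(cons)+3=q.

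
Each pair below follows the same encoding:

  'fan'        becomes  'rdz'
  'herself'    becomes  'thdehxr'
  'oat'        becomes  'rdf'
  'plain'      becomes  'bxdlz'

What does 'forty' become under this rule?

The shift depends on letter class: consonant f→r is +12, but vowel a→d is +3. The rule splits by letter class: vowels +3, consonants +12.
For forty: f(cons)+12=r, o(vowel)+3=r, r(cons)+12=d, t(cons)+12=f, y(cons)+12=k.

rrdfk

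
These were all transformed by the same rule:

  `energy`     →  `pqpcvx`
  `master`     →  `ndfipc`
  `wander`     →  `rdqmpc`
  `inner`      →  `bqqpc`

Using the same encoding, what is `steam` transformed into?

fipdn

e(4)→p(15) and n(13)→q(16) fit y≡3x+3 (mod 26); the inverse of 3 mod 26 is 9. Each letter's alphabet position (a=0..z=25) is mapped through 3·x+3 mod 26 — an affine cipher.
On steam: s(18)→3·18+3≡5=f; t(19)→3·19+3≡8=i; e(4)→3·4+3≡15=p; a(0)→3·0+3≡3=d; m(12)→3·12+3≡13=n (all mod 26).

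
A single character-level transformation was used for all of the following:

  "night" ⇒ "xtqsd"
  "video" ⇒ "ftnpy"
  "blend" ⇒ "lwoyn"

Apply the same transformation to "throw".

Shifts by position in night: pos 0: n→x (+10), pos 1: i→t (+11), pos 2: g→q (+10), pos 3: h→s (+11) — repeating every 2. It's a Vigenère-style cipher with numeric key [10,11]: position i shifts by key[i mod 2].
On throw: t+10=d, h+11=s, r+10=b, o+11=z, w+10=g.

dsbzg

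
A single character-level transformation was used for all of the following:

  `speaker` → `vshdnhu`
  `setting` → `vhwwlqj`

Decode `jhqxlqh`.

genuine

Compare letters: s→v is +3, p→s is +3, e→h is +3 — a constant shift. Every letter moves 3 places later in the alphabet, wrapping around z→a.
Undoing it on jhqxlqh: j−3=g, h−3=e, q−3=n, x−3=u, l−3=i, q−3=n, h−3=e.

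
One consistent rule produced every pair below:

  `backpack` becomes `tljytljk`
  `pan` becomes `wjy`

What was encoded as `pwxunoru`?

The word is reversed, then every letter is shifted forward by 9.
Decoding pwxunoru: shift back: p−9=g, w−9=n, x−9=o, u−9=l, n−9=e, o−9=f, r−9=i, u−9=l → gnolefil; then reverse → lifelong.

lifelong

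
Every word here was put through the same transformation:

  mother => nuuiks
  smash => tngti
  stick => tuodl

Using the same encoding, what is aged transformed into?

The shift depends on letter class: consonant m→n is +1, but vowel o→u is +6. The rule splits by letter class: vowels +6, consonants +1.
For aged: a(vowel)+6=g, g(cons)+1=h, e(vowel)+6=k, d(cons)+1=e.

ghke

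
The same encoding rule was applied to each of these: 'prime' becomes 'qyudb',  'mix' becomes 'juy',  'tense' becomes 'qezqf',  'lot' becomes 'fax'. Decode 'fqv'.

The output letters match the input read backwards, each shifted +12: prime reversed is emirp. The word is reversed, then every letter is shifted forward by 12.
Undoing it on fqv: shift back: f−12=t, q−12=e, v−12=j → tej; then reverse → jet.

jet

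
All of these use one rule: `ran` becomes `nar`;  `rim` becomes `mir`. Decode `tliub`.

The output letters match the input read backwards: ran reversed is nar. It's just the letters in reverse order.
Reversing it on tliub: then reverse → built.

built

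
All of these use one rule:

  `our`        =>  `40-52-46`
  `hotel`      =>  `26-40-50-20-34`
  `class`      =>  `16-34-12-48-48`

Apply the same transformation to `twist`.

50-56-28-48-50

o(#15)→40 and u(#21)→52: differences scale by 2, so n = 2·pos + 10. Each letter becomes 2×(its alphabet position, a=1..z=26) + 10.
Applying it to twist: t=20→50, w=23→56, i=9→28, s=19→48, t=20→50.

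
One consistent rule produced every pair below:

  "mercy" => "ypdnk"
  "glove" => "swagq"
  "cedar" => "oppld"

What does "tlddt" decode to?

Shifts by position in mercy: pos 0: m→y (+12), pos 1: e→p (+11), pos 2: r→d (+12), pos 3: c→n (+11) — repeating every 2. The shifts repeat in a cycle of length 2: positions 0,1,… shift by +12, +11, then the pattern repeats.
Undoing it on tlddt: t−12=h, l−11=a, d−12=r, d−11=s, t−12=h.

harsh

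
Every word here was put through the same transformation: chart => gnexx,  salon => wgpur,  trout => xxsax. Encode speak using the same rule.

Shifts by position in chart: pos 0: c→g (+4), pos 1: h→n (+6), pos 2: a→e (+4), pos 3: r→x (+6) — repeating every 2. The shifts repeat in a cycle of length 2: positions 0,1,… shift by +4, +6, then the pattern repeats.
On speak: s+4=w, p+6=v, e+4=i, a+6=g, k+4=o.

wvigo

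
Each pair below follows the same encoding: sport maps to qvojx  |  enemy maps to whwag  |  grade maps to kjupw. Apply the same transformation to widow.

sypos

Treating letters as 0–25, the rule is x ↦ 7x + 20 (mod 26).
Applying it to widow: w(22)→7·22+20≡18=s; i(8)→7·8+20≡24=y; d(3)→7·3+20≡15=p; o(14)→7·14+20≡14=o; w(22)→7·22+20≡18=s (all mod 26).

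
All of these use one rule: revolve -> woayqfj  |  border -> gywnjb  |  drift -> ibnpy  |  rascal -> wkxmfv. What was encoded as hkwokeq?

Shifts by position in revolve: pos 0: r→w (+5), pos 1: e→o (+10), pos 2: v→a (+5), pos 3: o→y (+10) — repeating every 2. A repeating key of period 2 is used — shifts +5, +10 over and over.
Decoding hkwokeq: h−5=c, k−10=a, w−5=r, o−10=e, k−5=f, e−10=u, q−5=l.

careful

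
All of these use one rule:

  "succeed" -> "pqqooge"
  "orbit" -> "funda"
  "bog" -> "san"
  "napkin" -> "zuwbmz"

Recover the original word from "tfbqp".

depth

The output letters match the input read backwards, each shifted +12: succeed reversed is deeccus. Read the word backwards and shift each letter +12.
Decoding tfbqp: shift back: t−12=h, f−12=t, b−12=p, q−12=e, p−12=d → htped; then reverse → depth.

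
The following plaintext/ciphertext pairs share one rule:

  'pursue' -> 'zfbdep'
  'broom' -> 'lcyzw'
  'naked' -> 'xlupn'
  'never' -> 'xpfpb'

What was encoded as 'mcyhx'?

Shifts by position in pursue: pos 0: p→z (+10), pos 1: u→f (+11), pos 2: r→b (+10), pos 3: s→d (+11) — repeating every 2. The shifts repeat in a cycle of length 2: positions 0,1,… shift by +10, +11, then the pattern repeats.
Decoding mcyhx: m−10=c, c−11=r, y−10=o, h−11=w, x−10=n.

crown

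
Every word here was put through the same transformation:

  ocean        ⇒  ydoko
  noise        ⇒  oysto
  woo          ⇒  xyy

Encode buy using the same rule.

The shift depends on letter class: consonant c→d is +1, but vowel o→y is +10. Two shifts are in play — +10 for a/e/i/o/u, +1 for every other letter.
On buy: b(cons)+1=c, u(vowel)+10=e, y(cons)+1=z.

cez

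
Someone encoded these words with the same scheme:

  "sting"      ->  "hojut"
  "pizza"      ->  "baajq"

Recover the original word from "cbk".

The output letters match the input read backwards, each shifted +1: sting reversed is gnits. Read the word backwards and shift each letter +1.
Undoing it on cbk: shift back: c−1=b, b−1=a, k−1=j → baj; then reverse → jab.

jab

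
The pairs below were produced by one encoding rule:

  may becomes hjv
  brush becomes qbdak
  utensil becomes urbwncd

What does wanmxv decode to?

modern

The word is reversed, then every letter is shifted forward by 9.
Undoing it on wanmxv: shift back: w−9=n, a−9=r, n−9=e, m−9=d, x−9=o, v−9=m → nredom; then reverse → modern.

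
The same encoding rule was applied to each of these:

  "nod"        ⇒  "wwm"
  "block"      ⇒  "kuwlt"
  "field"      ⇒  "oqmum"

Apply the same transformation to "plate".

The shift depends on letter class: consonant n→w is +9, but vowel o→w is +8. Two shifts are in play — +8 for a/e/i/o/u, +9 for every other letter.
On plate: p(cons)+9=y, l(cons)+9=u, a(vowel)+8=i, t(cons)+9=c, e(vowel)+8=m.

yuicm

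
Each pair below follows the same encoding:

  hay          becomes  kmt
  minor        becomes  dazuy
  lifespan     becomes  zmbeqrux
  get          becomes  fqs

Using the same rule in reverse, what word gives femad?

The output letters match the input read backwards, each shifted +12: hay reversed is yah. Read the word backwards and shift each letter +12.
Reversing it on femad: shift back: f−12=t, e−12=s, m−12=a, a−12=o, d−12=r → tsaor; then reverse → roast.

roast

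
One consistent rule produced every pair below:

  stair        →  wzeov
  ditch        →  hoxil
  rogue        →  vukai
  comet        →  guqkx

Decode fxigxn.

Shifts by position in stair: pos 0: s→w (+4), pos 1: t→z (+6), pos 2: a→e (+4), pos 3: i→o (+6) — repeating every 2. It's a Vigenère-style cipher with numeric key [4,6]: position i shifts by key[i mod 2].
Undoing it on fxigxn: f−4=b, x−6=r, i−4=e, g−6=a, x−4=t, n−6=h.

breath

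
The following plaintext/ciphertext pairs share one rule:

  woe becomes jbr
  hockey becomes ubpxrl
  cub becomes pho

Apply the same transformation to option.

bcgvba

Every letter moves 13 places later in the alphabet, wrapping around z→a.
Applying it to option: o+13=b, p+13=c, t+13=g, i+13=v, o+13=b, n+13=a.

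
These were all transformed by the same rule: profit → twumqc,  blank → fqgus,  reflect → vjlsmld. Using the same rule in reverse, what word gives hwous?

In profit: p→t is +4, r→w is +5, o→u is +6, f→m is +7 — the shift increases by 1 each position. Letter i (0-indexed) is shifted by i+4, so successive shifts are 4, 5, 6, ….
Undoing it on hwous: h−4=d, w−5=r, o−6=i, u−7=n, s−8=k.

drink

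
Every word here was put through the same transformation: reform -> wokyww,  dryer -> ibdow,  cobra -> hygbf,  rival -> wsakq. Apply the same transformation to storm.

xdtbr

It's a Vigenère-style cipher with numeric key [5,10]: position i shifts by key[i mod 2].
On storm: s+5=x, t+10=d, o+5=t, r+10=b, m+5=r.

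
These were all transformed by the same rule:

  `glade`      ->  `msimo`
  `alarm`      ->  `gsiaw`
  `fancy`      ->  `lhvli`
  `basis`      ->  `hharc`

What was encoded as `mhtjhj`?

In glade: g→m is +6, l→s is +7, a→i is +8, d→m is +9 — the shift increases by 1 each position. Each letter shifts forward by (position + 6), i.e. 6, 7, 8, … — the shift grows by one for each successive letter.
Undoing it on mhtjhj: m−6=g, h−7=a, t−8=l, j−9=a, h−10=x, j−11=y.

galaxy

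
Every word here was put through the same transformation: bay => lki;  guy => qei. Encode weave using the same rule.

gokfo

Compare letters: b→l is +10, a→k is +10, y→i is +10 — a constant shift. This is a Caesar cipher with shift 10.
On weave: w+10=g, e+10=o, a+10=k, v+10=f, e+10=o.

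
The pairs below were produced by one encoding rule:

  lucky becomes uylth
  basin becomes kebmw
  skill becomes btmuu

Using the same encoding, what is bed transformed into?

The shift depends on letter class: consonant l→u is +9, but vowel u→y is +4. Two shifts are in play — +4 for a/e/i/o/u, +9 for every other letter.
For bed: b(cons)+9=k, e(vowel)+4=i, d(cons)+9=m.

kim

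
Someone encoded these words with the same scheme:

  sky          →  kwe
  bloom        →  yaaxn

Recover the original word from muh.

The output letters match the input read backwards, each shifted +12: sky reversed is yks. The word is reversed, then every letter is shifted forward by 12.
Undoing it on muh: shift back: m−12=a, u−12=i, h−12=v → aiv; then reverse → via.

via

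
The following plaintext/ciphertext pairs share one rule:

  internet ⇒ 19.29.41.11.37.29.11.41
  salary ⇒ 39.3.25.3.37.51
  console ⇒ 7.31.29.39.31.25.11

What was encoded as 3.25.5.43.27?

album

Each letter becomes 2×(its alphabet position, a=1..z=26) + 1.
Undoing it on 3.25.5.43.27: 3→(3−1)÷2=1=a, 25→(25−1)÷2=12=l, 5→(5−1)÷2=2=b, 43→(43−1)÷2=21=u, 27→(27−1)÷2=13=m.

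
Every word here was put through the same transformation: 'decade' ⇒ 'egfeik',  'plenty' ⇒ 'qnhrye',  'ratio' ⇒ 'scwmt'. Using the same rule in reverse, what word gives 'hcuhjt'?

In decade: d→e is +1, e→g is +2, c→f is +3, a→e is +4 — the shift increases by 1 each position. Each letter shifts forward by (position + 1), i.e. 1, 2, 3, … — the shift grows by one for each successive letter.
Undoing it on hcuhjt: h−1=g, c−2=a, u−3=r, h−4=d, j−5=e, t−6=n.

garden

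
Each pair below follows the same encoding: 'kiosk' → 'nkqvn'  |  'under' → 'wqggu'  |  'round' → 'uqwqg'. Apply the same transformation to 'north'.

qquwk

The rule splits by letter class: vowels +2, consonants +3.
For north: n(cons)+3=q, o(vowel)+2=q, r(cons)+3=u, t(cons)+3=w, h(cons)+3=k.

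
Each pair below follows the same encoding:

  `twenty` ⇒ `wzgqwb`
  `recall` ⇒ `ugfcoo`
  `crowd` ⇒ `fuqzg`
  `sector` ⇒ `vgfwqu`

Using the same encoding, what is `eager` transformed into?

Two shifts are in play — +2 for a/e/i/o/u, +3 for every other letter.
Applying it to eager: e(vowel)+2=g, a(vowel)+2=c, g(cons)+3=j, e(vowel)+2=g, r(cons)+3=u.

gcjgu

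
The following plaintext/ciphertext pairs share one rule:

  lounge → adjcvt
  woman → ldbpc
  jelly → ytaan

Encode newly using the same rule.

ctlan

Compare letters: l→a is +15, o→d is +15, u→j is +15 — a constant shift. Each letter is shifted forward by 15 in the alphabet (a Caesar shift of +15).
On newly: n+15=c, e+15=t, w+15=l, l+15=a, y+15=n.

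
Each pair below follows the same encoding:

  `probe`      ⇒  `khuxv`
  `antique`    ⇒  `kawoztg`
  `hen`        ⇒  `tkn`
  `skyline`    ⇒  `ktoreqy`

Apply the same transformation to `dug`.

Two steps: reverse the string, then apply a Caesar shift of +6.
On dug: reverse → gud; then shift: g+6=m, u+6=a, d+6=j.

maj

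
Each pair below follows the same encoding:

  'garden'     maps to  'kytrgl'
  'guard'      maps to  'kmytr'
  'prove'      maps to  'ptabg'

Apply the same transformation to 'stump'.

Each letter's alphabet position (a=0..z=25) is mapped through 15·x+24 mod 26 — an affine cipher.
On stump: s(18)→15·18+24≡8=i; t(19)→15·19+24≡23=x; u(20)→15·20+24≡12=m; m(12)→15·12+24≡22=w; p(15)→15·15+24≡15=p (all mod 26).

ixmwp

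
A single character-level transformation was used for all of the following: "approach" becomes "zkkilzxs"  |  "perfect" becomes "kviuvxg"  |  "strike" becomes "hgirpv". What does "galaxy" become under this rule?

Each letter is replaced by its mirror in the alphabet: a↔z, b↔y, c↔x, and so on (the Atbash cipher).
On galaxy: g↔t, a↔z, l↔o, a↔z, x↔c, y↔b.

tzozcb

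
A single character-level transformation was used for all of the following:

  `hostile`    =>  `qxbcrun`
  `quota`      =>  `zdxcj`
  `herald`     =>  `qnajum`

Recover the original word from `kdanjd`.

bureau

Compare letters: h→q is +9, o→x is +9, s→b is +9 — a constant shift. Each letter is shifted forward by 9 in the alphabet (a Caesar shift of +9).
Decoding kdanjd: k−9=b, d−9=u, a−9=r, n−9=e, j−9=a, d−9=u.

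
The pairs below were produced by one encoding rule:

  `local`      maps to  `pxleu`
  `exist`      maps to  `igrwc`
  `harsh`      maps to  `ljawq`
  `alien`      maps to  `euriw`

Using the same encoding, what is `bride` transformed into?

The shifts repeat in a cycle of length 3: positions 0,1,… shift by +4, +9, +9, then the pattern repeats.
On bride: b+4=f, r+9=a, i+9=r, d+4=h, e+9=n.

farhn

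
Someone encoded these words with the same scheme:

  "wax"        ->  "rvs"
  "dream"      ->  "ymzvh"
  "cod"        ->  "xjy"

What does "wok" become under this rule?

Compare letters: w→r is +21, a→v is +21, x→s is +21 — a constant shift. Each letter is shifted forward by 21 in the alphabet (a Caesar shift of +21).
On wok: w+21=r, o+21=j, k+21=f.

rjf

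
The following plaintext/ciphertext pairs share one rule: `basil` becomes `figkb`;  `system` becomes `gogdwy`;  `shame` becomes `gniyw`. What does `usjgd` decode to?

worst

b(1)→f(5) and a(0)→i(8) fit y≡23x+8 (mod 26); the inverse of 23 mod 26 is 17. Treating letters as 0–25, the rule is x ↦ 23x + 8 (mod 26).
Undoing it on usjgd: u(20)→17·(20−8)≡22=w; s(18)→17·(18−8)≡14=o; j(9)→17·(9−8)≡17=r; g(6)→17·(6−8)≡18=s; d(3)→17·(3−8)≡19=t (all mod 26).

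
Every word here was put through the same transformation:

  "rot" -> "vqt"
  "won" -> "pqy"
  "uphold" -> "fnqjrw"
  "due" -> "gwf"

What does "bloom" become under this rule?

oqqnd

The output letters match the input read backwards, each shifted +2: rot reversed is tor. The word is reversed, then every letter is shifted forward by 2.
On bloom: reverse → moolb; then shift: m+2=o, o+2=q, o+2=q, l+2=n, b+2=d.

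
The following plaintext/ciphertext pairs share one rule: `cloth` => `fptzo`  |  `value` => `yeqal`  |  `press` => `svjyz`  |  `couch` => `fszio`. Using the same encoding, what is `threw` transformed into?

In cloth: c→f is +3, l→p is +4, o→t is +5, t→z is +6 — the shift increases by 1 each position. Each letter shifts forward by (position + 3), i.e. 3, 4, 5, … — the shift grows by one for each successive letter.
Applying it to threw: t+3=w, h+4=l, r+5=w, e+6=k, w+7=d.

wlwkd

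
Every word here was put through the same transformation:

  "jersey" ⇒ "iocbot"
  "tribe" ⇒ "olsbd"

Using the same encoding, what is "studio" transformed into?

ysnedc

The output letters match the input read backwards, each shifted +10: jersey reversed is yesrej. Read the word backwards and shift each letter +10.
For studio: reverse → oiduts; then shift: o+10=y, i+10=s, d+10=n, u+10=e, t+10=d, s+10=c.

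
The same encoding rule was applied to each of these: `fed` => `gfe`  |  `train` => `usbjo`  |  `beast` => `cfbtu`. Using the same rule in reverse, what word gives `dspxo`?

Compare letters: f→g is +1, e→f is +1, d→e is +1 — a constant shift. It's a constant shift of +1 (ROT1).
Reversing it on dspxo: d−1=c, s−1=r, p−1=o, x−1=w, o−1=n.

crown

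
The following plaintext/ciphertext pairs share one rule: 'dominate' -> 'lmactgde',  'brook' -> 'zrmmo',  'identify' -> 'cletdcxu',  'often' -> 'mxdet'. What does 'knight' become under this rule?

otcqjd

Each letter's alphabet position (a=0..z=25) is mapped through 19·x+6 mod 26 — an affine cipher.
Applying it to knight: k(10)→19·10+6≡14=o; n(13)→19·13+6≡19=t; i(8)→19·8+6≡2=c; g(6)→19·6+6≡16=q; h(7)→19·7+6≡9=j; t(19)→19·19+6≡3=d (all mod 26).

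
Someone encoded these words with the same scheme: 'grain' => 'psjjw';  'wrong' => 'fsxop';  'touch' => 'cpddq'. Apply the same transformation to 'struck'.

buavll

A repeating key of period 2 is used — shifts +9, +1 over and over.
On struck: s+9=b, t+1=u, r+9=a, u+1=v, c+9=l, k+1=l.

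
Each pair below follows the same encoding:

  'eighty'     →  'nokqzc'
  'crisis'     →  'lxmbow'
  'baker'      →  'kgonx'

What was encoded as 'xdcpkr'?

oxygen

Shifts by position in eighty: pos 0: e→n (+9), pos 1: i→o (+6), pos 2: g→k (+4), pos 3: h→q (+9), pos 4: t→z (+6), pos 5: y→c (+4) — repeating every 3. The shifts repeat in a cycle of length 3: positions 0,1,… shift by +9, +6, +4, then the pattern repeats.
Reversing it on xdcpkr: x−9=o, d−6=x, c−4=y, p−9=g, k−6=e, r−4=n.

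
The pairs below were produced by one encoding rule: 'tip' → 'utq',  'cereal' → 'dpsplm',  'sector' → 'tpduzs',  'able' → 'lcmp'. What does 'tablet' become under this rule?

The shift depends on letter class: consonant t→u is +1, but vowel i→t is +11. Two shifts are in play — +11 for a/e/i/o/u, +1 for every other letter.
For tablet: t(cons)+1=u, a(vowel)+11=l, b(cons)+1=c, l(cons)+1=m, e(vowel)+11=p, t(cons)+1=u.

ulcmpu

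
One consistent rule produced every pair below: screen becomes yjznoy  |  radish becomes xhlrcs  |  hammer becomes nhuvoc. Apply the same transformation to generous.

mlvnbzgf

Each letter shifts forward by (position + 6), i.e. 6, 7, 8, … — the shift grows by one for each successive letter.
For generous: g+6=m, e+7=l, n+8=v, e+9=n, r+10=b, o+11=z, u+12=g, s+13=f.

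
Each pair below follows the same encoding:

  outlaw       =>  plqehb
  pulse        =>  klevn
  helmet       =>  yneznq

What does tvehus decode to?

o(14)→p(15) and u(20)→l(11) fit y≡21x+7 (mod 26); the inverse of 21 mod 26 is 5. Treating letters as 0–25, the rule is x ↦ 21x + 7 (mod 26).
Reversing it on tvehus: t(19)→5·(19−7)≡8=i; v(21)→5·(21−7)≡18=s; e(4)→5·(4−7)≡11=l; h(7)→5·(7−7)≡0=a; u(20)→5·(20−7)≡13=n; s(18)→5·(18−7)≡3=d (all mod 26).

island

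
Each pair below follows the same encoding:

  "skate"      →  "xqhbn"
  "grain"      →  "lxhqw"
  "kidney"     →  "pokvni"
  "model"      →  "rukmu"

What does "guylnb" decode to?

border

In skate: s→x is +5, k→q is +6, a→h is +7, t→b is +8 — the shift increases by 1 each position. Each letter shifts forward by (position + 5), i.e. 5, 6, 7, … — the shift grows by one for each successive letter.
Undoing it on guylnb: g−5=b, u−6=o, y−7=r, l−8=d, n−9=e, b−10=r.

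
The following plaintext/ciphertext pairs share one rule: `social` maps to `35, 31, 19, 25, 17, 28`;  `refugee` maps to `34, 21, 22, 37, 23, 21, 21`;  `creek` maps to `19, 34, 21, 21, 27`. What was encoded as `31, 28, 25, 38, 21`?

s is letter #19 and maps to 35: an offset of 16. Letters become their 1-based position plus 16 (so a→17, b→18, …).
Decoding 31, 28, 25, 38, 21: 31→(31−16)÷1=15=o, 28→(28−16)÷1=12=l, 25→(25−16)÷1=9=i, 38→(38−16)÷1=22=v, 21→(21−16)÷1=5=e.

olive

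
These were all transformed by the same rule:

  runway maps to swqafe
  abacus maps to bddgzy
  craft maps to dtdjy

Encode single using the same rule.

tkqkqk

The shift increases by 1 at each position, starting from +1: 1, 2, 3, ….
Applying it to single: s+1=t, i+2=k, n+3=q, g+4=k, l+5=q, e+6=k.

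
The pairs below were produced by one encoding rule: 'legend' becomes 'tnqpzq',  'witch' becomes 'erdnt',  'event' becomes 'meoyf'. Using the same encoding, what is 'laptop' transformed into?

In legend: l→t is +8, e→n is +9, g→q is +10, e→p is +11 — the shift increases by 1 each position. Each letter shifts forward by (position + 8), i.e. 8, 9, 10, … — the shift grows by one for each successive letter.
For laptop: l+8=t, a+9=j, p+10=z, t+11=e, o+12=a, p+13=c.

tjzeac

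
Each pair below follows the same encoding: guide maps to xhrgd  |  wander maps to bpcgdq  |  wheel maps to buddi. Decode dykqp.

Each letter's alphabet position (a=0..z=25) is mapped through 23·x+15 mod 26 — an affine cipher.
Reversing it on dykqp: d(3)→17·(3−15)≡4=e; y(24)→17·(24−15)≡23=x; k(10)→17·(10−15)≡19=t; q(16)→17·(16−15)≡17=r; p(15)→17·(15−15)≡0=a (all mod 26).

extra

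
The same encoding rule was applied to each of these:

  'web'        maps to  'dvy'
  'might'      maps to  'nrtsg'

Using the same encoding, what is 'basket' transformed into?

yzhpvg

Each pair mirrors across the alphabet (w↔d, e↔v, b↔y): positions sum to 25. Each letter is replaced by its mirror in the alphabet: a↔z, b↔y, c↔x, and so on (the Atbash cipher).
For basket: b↔y, a↔z, s↔h, k↔p, e↔v, t↔g.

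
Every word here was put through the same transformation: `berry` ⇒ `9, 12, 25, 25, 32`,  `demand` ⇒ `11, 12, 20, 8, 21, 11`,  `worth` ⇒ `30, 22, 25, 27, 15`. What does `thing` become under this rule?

27, 15, 16, 21, 14

b is letter #2 and maps to 9: an offset of 7. The number is (letter's place in the alphabet, a=1) + 7.
For thing: t=20→27, h=8→15, i=9→16, n=14→21, g=7→14.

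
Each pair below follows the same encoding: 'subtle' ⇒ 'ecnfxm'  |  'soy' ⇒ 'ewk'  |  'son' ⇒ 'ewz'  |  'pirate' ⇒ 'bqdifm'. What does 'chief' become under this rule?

The shift depends on letter class: consonant s→e is +12, but vowel u→c is +8. Two shifts are in play — +8 for a/e/i/o/u, +12 for every other letter.
For chief: c(cons)+12=o, h(cons)+12=t, i(vowel)+8=q, e(vowel)+8=m, f(cons)+12=r.

otqmr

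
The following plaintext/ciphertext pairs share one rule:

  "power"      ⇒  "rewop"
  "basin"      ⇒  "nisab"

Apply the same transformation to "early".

The output letters match the input read backwards: power reversed is rewop. It's just the letters in reverse order.
Applying it to early: reverse → ylrae.

ylrae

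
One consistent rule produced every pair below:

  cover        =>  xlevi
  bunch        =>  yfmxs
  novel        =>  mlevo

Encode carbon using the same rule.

xziylm

This is the alphabet-reversal cipher (Atbash): a becomes z, b becomes y, etc.
Applying it to carbon: c↔x, a↔z, r↔i, b↔y, o↔l, n↔m.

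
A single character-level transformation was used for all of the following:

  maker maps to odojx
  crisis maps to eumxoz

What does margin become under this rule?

In maker: m→o is +2, a→d is +3, k→o is +4, e→j is +5 — the shift increases by 1 each position. Letter i (0-indexed) is shifted by i+2, so successive shifts are 2, 3, 4, ….
Applying it to margin: m+2=o, a+3=d, r+4=v, g+5=l, i+6=o, n+7=u.

odvlou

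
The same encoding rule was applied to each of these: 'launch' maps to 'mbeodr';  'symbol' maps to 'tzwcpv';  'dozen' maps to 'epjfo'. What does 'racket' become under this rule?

sbmlfd

Shifts by position in launch: pos 0: l→m (+1), pos 1: a→b (+1), pos 2: u→e (+10), pos 3: n→o (+1), pos 4: c→d (+1), pos 5: h→r (+10) — repeating every 3. The shifts repeat in a cycle of length 3: positions 0,1,… shift by +1, +1, +10, then the pattern repeats.
For racket: r+1=s, a+1=b, c+10=m, k+1=l, e+1=f, t+10=d.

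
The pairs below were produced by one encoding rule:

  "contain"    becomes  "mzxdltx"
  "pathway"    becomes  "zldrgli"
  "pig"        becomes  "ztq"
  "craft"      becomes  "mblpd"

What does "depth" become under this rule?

npzdr

The rule splits by letter class: vowels +11, consonants +10.
For depth: d(cons)+10=n, e(vowel)+11=p, p(cons)+10=z, t(cons)+10=d, h(cons)+10=r.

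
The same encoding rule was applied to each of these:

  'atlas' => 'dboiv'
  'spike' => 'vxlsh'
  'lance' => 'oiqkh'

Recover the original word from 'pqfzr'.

micro

Shifts by position in atlas: pos 0: a→d (+3), pos 1: t→b (+8), pos 2: l→o (+3), pos 3: a→i (+8) — repeating every 2. A repeating key of period 2 is used — shifts +3, +8 over and over.
Decoding pqfzr: p−3=m, q−8=i, f−3=c, z−8=r, r−3=o.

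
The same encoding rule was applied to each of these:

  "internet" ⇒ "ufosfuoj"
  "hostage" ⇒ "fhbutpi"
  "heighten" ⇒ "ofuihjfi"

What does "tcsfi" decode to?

Read the word backwards and shift each letter +1.
Reversing it on tcsfi: shift back: t−1=s, c−1=b, s−1=r, f−1=e, i−1=h → sbreh; then reverse → herbs.

herbs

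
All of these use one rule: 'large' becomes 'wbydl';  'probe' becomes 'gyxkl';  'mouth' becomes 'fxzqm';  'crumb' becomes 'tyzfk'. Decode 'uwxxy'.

floor

l(11)→w(22) and a(0)→b(1) fit y≡9x+1 (mod 26); the inverse of 9 mod 26 is 3. Each letter's alphabet position (a=0..z=25) is mapped through 9·x+1 mod 26 — an affine cipher.
Reversing it on uwxxy: u(20)→3·(20−1)≡5=f; w(22)→3·(22−1)≡11=l; x(23)→3·(23−1)≡14=o; x(23)→3·(23−1)≡14=o; y(24)→3·(24−1)≡17=r (all mod 26).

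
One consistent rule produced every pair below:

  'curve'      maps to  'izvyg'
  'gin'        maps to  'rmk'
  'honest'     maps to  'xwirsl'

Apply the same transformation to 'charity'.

cxmvelg

The word is reversed, then every letter is shifted forward by 4.
For charity: reverse → ytirahc; then shift: y+4=c, t+4=x, i+4=m, r+4=v, a+4=e, h+4=l, c+4=g.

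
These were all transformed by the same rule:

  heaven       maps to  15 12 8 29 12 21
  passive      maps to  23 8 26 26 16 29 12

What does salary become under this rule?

Letters become their 1-based position plus 7 (so a→8, b→9, …).
For salary: s=19→26, a=1→8, l=12→19, a=1→8, r=18→25, y=25→32.

26 8 19 8 25 32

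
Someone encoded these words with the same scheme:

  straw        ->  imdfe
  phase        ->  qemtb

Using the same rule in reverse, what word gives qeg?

The output letters match the input read backwards, each shifted +12: straw reversed is warts. Two steps: reverse the string, then apply a Caesar shift of +12.
Undoing it on qeg: shift back: q−12=e, e−12=s, g−12=u → esu; then reverse → use.

use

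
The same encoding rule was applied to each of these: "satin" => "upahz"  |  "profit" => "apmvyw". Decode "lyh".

are

The output letters match the input read backwards, each shifted +7: satin reversed is nitas. The word is reversed, then every letter is shifted forward by 7.
Reversing it on lyh: shift back: l−7=e, y−7=r, h−7=a → era; then reverse → are.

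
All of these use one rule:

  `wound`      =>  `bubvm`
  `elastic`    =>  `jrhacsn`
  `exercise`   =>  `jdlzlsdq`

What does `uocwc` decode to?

pivot

Each letter shifts forward by (position + 5), i.e. 5, 6, 7, … — the shift grows by one for each successive letter.
Decoding uocwc: u−5=p, o−6=i, c−7=v, w−8=o, c−9=t.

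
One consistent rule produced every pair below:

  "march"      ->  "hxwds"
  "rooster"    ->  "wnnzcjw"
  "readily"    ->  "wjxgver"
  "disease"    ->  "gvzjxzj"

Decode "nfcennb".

m(12)→h(7) and a(0)→x(23) fit y≡3x+23 (mod 26); the inverse of 3 mod 26 is 9. Treating letters as 0–25, the rule is x ↦ 3x + 23 (mod 26).
Undoing it on nfcennb: n(13)→9·(13−23)≡14=o; f(5)→9·(5−23)≡20=u; c(2)→9·(2−23)≡19=t; e(4)→9·(4−23)≡11=l; n(13)→9·(13−23)≡14=o; n(13)→9·(13−23)≡14=o; b(1)→9·(1−23)≡10=k (all mod 26).

outlook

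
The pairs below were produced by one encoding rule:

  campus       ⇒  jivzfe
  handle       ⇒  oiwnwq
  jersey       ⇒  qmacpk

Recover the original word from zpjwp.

shame

In campus: c→j is +7, a→i is +8, m→v is +9, p→z is +10 — the shift increases by 1 each position. The shift increases by 1 at each position, starting from +7: 7, 8, 9, ….
Decoding zpjwp: z−7=s, p−8=h, j−9=a, w−10=m, p−11=e.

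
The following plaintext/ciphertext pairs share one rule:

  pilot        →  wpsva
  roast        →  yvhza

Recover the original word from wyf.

pry

Compare letters: p→w is +7, i→p is +7, l→s is +7 — a constant shift. Every letter moves 7 places later in the alphabet, wrapping around z→a.
Reversing it on wyf: w−7=p, y−7=r, f−7=y.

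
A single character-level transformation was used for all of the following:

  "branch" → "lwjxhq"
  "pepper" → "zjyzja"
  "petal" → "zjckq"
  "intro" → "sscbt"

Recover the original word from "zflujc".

Shifts by position in branch: pos 0: b→l (+10), pos 1: r→w (+5), pos 2: a→j (+9), pos 3: n→x (+10), pos 4: c→h (+5), pos 5: h→q (+9) — repeating every 3. The shifts repeat in a cycle of length 3: positions 0,1,… shift by +10, +5, +9, then the pattern repeats.
Undoing it on zflujc: z−10=p, f−5=a, l−9=c, u−10=k, j−5=e, c−9=t.

packet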